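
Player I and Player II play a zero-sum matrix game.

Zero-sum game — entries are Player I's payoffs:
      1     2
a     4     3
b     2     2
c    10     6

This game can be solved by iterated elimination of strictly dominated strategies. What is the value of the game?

Row a is strictly dominated by row c (10>4, 6>3); eliminate a.
Row b is strictly dominated by row c (10>2, 6>2); eliminate b.
Column 1 is strictly dominated by 2 for Player II (6<10); eliminate 1.
Only (c, 2) remains, with payoff 6.

6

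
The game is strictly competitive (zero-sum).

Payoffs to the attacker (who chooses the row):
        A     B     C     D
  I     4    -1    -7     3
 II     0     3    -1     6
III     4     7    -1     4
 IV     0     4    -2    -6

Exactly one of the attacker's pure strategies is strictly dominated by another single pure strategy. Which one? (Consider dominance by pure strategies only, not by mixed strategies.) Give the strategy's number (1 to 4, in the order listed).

4

Compare IV with III: 4 > 0, 7 > 4, -1 > -2, 4 > -6.
So III strictly dominates IV for the attacker; IV is strictly dominated.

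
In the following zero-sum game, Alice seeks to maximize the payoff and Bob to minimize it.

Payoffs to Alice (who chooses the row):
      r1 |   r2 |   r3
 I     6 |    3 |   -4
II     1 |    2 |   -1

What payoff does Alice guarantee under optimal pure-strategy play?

-1

Row minima: -4, -1 → Alice's maximin is -1.
Column maxima: 6, 3, -1 → Bob's minimax is -1.
They coincide at (II, r3), so the value is -1.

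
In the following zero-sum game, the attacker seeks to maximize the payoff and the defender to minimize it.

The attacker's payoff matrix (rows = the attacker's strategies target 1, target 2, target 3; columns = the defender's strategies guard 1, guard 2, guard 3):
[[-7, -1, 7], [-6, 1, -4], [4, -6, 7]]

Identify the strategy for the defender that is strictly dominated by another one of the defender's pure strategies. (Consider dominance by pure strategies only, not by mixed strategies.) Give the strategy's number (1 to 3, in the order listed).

3

The defender prefers columns that give the attacker less. Compare guard 3 with guard 1: -7 < 7, -6 < -4, 4 < 7.
So guard 1 strictly dominates guard 3 for the defender; guard 3 is strictly dominated.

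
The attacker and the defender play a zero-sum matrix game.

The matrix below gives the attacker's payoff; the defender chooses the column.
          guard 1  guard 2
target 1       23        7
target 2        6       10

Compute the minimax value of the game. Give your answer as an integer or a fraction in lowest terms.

Row minima are 7 and 6, so the attacker's maximin is 7; column maxima are 23 and 10, so the defender's minimax is 10. These differ, so the equilibrium is in mixed strategies.
Let the attacker play target 1 with probability p. The defender is indifferent when 23p + 6(1−p) = 7p + 10(1−p), giving p = 1/5.
Let the defender play guard 1 with probability q. The attacker is indifferent when 23q + 7(1−q) = 6q + 10(1−q), giving q = 3/20.
The value is 23·(3/20) + (7)·(17/20) = 47/5.

47/5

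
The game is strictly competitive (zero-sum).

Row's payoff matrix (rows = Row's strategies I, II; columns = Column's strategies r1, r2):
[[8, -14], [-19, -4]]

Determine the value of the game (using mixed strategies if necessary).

-298/37

Row minima are -14 and -19, so Row's maximin is -14; column maxima are 8 and -4, so Column's minimax is -4. These differ, so the equilibrium is in mixed strategies.
Let Row play I with probability p. Column is indifferent when 8p − 19(1−p) = −14p − 4(1−p), giving p = 15/37.
Let Column play r1 with probability q. Row is indifferent when 8q − 14(1−q) = −19q − 4(1−q), giving q = 10/37.
The value is 8·(10/37) + (-14)·(27/37) = -298/37.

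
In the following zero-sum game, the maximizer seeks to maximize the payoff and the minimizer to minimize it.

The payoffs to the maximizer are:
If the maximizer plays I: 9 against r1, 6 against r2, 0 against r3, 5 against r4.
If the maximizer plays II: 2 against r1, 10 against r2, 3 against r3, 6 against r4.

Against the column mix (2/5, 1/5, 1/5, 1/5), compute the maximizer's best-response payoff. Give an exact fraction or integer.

I: (9)·(2/5) + (6)·(1/5) + (0)·(1/5) + (5)·(1/5) = 29/5.
II: (2)·(2/5) + (10)·(1/5) + (3)·(1/5) + (6)·(1/5) = 23/5.
The best pure response is I with expected payoff 29/5.

29/5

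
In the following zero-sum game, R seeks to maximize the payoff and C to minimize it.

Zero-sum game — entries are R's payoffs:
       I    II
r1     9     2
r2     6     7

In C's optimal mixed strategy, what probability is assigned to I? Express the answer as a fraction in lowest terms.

5/8

Row minima are 2 and 6, so R's maximin is 6; column maxima are 9 and 7, so C's minimax is 7. These differ, so the equilibrium is in mixed strategies.
Let C play I with probability q. R is indifferent when 9q + 2(1−q) = 6q + 7(1−q), giving q = 5/8.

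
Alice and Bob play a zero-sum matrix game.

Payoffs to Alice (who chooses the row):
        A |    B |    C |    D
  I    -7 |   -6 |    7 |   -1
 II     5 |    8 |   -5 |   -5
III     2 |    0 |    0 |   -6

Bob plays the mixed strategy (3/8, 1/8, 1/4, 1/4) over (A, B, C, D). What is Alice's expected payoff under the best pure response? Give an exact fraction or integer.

3/8

I: (-7)·(3/8) + (-6)·(1/8) + (7)·(1/4) + (-1)·(1/4) = -15/8.
II: (5)·(3/8) + (8)·(1/8) + (-5)·(1/4) + (-5)·(1/4) = 3/8.
III: (2)·(3/8) + (0)·(1/8) + (0)·(1/4) + (-6)·(1/4) = -3/4.
The best pure response is II with expected payoff 3/8.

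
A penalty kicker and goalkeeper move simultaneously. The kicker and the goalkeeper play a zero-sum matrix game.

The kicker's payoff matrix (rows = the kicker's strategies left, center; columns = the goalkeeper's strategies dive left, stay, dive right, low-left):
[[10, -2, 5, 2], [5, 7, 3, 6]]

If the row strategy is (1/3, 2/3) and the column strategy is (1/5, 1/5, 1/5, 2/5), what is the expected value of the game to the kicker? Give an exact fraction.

Against (1/5, 1/5, 1/5, 2/5), each row's expected payoff is left: 17/5; center: 27/5.
Taking the (1/3, 2/3)-weighted average: (1/3)·(17/5) + (2/3)·(27/5) = 71/15.

71/15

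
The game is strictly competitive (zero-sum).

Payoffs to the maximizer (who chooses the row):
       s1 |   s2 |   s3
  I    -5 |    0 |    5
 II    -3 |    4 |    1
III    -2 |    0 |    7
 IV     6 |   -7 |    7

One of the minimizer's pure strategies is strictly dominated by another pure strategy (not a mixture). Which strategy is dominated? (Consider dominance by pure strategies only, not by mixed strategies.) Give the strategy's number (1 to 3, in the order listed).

The minimizer prefers columns that give the maximizer less. Compare s3 with s1: -5 < 5, -3 < 1, -2 < 7, 6 < 7.
So s1 strictly dominates s3 for the minimizer; s3 is strictly dominated.

3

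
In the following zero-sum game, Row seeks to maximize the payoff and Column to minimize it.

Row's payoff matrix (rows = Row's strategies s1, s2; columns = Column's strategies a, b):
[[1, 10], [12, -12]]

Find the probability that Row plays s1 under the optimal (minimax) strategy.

Row minima are 1 and -12, so Row's maximin is 1; column maxima are 12 and 10, so Column's minimax is 10. These differ, so the equilibrium is in mixed strategies.
Let Row play s1 with probability p. Column is indifferent when p + 12(1−p) = 10p − 12(1−p), giving p = 8/11.

8/11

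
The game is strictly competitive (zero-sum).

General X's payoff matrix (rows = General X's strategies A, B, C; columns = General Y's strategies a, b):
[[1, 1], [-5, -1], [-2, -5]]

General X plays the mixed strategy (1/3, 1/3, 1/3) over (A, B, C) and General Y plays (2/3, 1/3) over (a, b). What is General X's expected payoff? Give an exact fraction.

-17/9

Against (2/3, 1/3), each row's expected payoff is A: 1; B: -11/3; C: -3.
Taking the (1/3, 1/3, 1/3)-weighted average: (1/3)·(1) + (1/3)·(-11/3) + (1/3)·(-3) = -17/9.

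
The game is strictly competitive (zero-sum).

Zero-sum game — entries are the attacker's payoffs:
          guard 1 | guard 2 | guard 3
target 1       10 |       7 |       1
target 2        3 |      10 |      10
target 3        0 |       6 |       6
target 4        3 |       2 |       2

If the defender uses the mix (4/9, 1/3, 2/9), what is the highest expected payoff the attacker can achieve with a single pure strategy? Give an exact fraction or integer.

target 1: (10)·(4/9) + (7)·(1/3) + (1)·(2/9) = 7.
target 2: (3)·(4/9) + (10)·(1/3) + (10)·(2/9) = 62/9.
target 3: (0)·(4/9) + (6)·(1/3) + (6)·(2/9) = 10/3.
target 4: (3)·(4/9) + (2)·(1/3) + (2)·(2/9) = 22/9.
The best pure response is target 1 with expected payoff 7.

7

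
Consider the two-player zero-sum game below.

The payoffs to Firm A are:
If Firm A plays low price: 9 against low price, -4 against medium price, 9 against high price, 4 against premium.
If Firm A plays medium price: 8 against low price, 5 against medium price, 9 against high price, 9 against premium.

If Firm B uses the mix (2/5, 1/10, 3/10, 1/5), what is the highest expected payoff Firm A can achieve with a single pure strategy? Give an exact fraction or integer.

41/5

low price: (9)·(2/5) + (-4)·(1/10) + (9)·(3/10) + (4)·(1/5) = 67/10.
medium price: (8)·(2/5) + (5)·(1/10) + (9)·(3/10) + (9)·(1/5) = 41/5.
The best pure response is medium price with expected payoff 41/5.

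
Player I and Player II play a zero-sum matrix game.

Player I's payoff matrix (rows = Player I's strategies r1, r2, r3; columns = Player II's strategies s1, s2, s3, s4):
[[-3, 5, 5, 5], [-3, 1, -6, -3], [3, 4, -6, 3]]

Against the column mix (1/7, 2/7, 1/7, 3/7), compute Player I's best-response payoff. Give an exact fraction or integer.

27/7

r1: (-3)·(1/7) + (5)·(2/7) + (5)·(1/7) + (5)·(3/7) = 27/7.
r2: (-3)·(1/7) + (1)·(2/7) + (-6)·(1/7) + (-3)·(3/7) = -16/7.
r3: (3)·(1/7) + (4)·(2/7) + (-6)·(1/7) + (3)·(3/7) = 2.
The best pure response is r1 with expected payoff 27/7.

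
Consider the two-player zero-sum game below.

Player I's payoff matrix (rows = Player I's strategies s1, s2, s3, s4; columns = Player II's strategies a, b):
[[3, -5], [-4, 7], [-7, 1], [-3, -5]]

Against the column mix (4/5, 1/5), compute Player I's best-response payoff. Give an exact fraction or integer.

7/5

s1: (3)·(4/5) + (-5)·(1/5) = 7/5.
s2: (-4)·(4/5) + (7)·(1/5) = -9/5.
s3: (-7)·(4/5) + (1)·(1/5) = -27/5.
s4: (-3)·(4/5) + (-5)·(1/5) = -17/5.
The best pure response is s1 with expected payoff 7/5.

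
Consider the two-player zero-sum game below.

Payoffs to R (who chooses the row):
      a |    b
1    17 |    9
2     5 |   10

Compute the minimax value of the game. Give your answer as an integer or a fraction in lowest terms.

Row minima are 9 and 5, so R's maximin is 9; column maxima are 17 and 10, so C's minimax is 10. These differ, so the equilibrium is in mixed strategies.
Let R play 1 with probability p. C is indifferent when 17p + 5(1−p) = 9p + 10(1−p), giving p = 5/13.
Let C play a with probability q. R is indifferent when 17q + 9(1−q) = 5q + 10(1−q), giving q = 1/13.
The value is 17·(1/13) + (9)·(12/13) = 125/13.

125/13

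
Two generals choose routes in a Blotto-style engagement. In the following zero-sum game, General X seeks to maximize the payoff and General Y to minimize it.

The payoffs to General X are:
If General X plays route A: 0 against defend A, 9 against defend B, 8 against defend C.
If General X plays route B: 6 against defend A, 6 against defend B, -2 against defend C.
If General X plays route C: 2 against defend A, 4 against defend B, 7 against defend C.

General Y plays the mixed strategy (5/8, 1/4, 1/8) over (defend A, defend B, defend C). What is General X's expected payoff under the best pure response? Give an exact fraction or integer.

5

route A: (0)·(5/8) + (9)·(1/4) + (8)·(1/8) = 13/4.
route B: (6)·(5/8) + (6)·(1/4) + (-2)·(1/8) = 5.
route C: (2)·(5/8) + (4)·(1/4) + (7)·(1/8) = 25/8.
The best pure response is route B with expected payoff 5.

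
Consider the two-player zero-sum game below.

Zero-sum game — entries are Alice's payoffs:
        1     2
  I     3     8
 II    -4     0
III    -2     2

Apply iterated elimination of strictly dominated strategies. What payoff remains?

Column 2 is strictly dominated by 1 for Bob (3<8, -4<0, -2<2); eliminate 2.
Row II is strictly dominated by row I (3>-4); eliminate II.
Row III is strictly dominated by row I (3>-2); eliminate III.
Only (I, 1) remains, with payoff 3.

3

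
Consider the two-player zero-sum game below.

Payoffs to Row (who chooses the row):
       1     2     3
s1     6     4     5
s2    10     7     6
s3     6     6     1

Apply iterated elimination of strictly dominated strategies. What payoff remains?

6

Row s3 is strictly dominated by row s2 (10>6, 7>6, 6>1); eliminate s3.
Row s1 is strictly dominated by row s2 (10>6, 7>4, 6>5); eliminate s1.
Column 1 is strictly dominated by 2 for Column (7<10); eliminate 1.
Column 2 is strictly dominated by 3 for Column (6<7); eliminate 2.
Only (s2, 3) remains, with payoff 6.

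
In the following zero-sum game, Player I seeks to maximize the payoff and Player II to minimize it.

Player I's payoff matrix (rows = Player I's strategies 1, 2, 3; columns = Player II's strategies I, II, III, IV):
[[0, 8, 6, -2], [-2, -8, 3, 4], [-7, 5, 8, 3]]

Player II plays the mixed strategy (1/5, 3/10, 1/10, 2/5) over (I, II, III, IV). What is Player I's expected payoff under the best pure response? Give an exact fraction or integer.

11/5

1: (0)·(1/5) + (8)·(3/10) + (6)·(1/10) + (-2)·(2/5) = 11/5.
2: (-2)·(1/5) + (-8)·(3/10) + (3)·(1/10) + (4)·(2/5) = -9/10.
3: (-7)·(1/5) + (5)·(3/10) + (8)·(1/10) + (3)·(2/5) = 21/10.
The best pure response is 1 with expected payoff 11/5.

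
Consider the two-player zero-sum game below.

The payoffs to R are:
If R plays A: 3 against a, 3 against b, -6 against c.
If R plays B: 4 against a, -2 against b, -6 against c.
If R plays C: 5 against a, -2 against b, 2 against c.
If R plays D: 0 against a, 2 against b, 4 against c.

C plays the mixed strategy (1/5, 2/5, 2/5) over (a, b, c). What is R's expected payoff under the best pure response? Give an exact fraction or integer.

A: (3)·(1/5) + (3)·(2/5) + (-6)·(2/5) = -3/5.
B: (4)·(1/5) + (-2)·(2/5) + (-6)·(2/5) = -12/5.
C: (5)·(1/5) + (-2)·(2/5) + (2)·(2/5) = 1.
D: (0)·(1/5) + (2)·(2/5) + (4)·(2/5) = 12/5.
The best pure response is D with expected payoff 12/5.

12/5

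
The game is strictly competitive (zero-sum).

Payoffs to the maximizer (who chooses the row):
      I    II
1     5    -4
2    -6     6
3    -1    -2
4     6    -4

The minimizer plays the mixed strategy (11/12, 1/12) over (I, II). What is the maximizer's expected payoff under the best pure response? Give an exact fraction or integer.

1: (5)·(11/12) + (-4)·(1/12) = 17/4.
2: (-6)·(11/12) + (6)·(1/12) = -5.
3: (-1)·(11/12) + (-2)·(1/12) = -13/12.
4: (6)·(11/12) + (-4)·(1/12) = 31/6.
The best pure response is 4 with expected payoff 31/6.

31/6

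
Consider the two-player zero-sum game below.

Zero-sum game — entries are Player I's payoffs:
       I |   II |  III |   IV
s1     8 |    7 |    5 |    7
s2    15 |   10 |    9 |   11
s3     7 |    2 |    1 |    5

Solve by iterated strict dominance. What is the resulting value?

9

Row s3 is strictly dominated by row s1 (8>7, 7>2, 5>1, 7>5); eliminate s3.
Column I is strictly dominated by II for Player II (7<8, 10<15); eliminate I.
Row s1 is strictly dominated by row s2 (10>7, 9>5, 11>7); eliminate s1.
Column IV is strictly dominated by II for Player II (10<11); eliminate IV.
Column II is strictly dominated by III for Player II (9<10); eliminate II.
Only (s2, III) remains, with payoff 9.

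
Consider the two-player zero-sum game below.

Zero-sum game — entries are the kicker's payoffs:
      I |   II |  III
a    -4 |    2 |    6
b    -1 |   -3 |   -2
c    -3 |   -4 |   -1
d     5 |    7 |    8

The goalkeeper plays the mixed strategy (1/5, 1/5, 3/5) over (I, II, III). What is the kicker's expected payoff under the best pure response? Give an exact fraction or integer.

36/5

a: (-4)·(1/5) + (2)·(1/5) + (6)·(3/5) = 16/5.
b: (-1)·(1/5) + (-3)·(1/5) + (-2)·(3/5) = -2.
c: (-3)·(1/5) + (-4)·(1/5) + (-1)·(3/5) = -2.
d: (5)·(1/5) + (7)·(1/5) + (8)·(3/5) = 36/5.
The best pure response is d with expected payoff 36/5.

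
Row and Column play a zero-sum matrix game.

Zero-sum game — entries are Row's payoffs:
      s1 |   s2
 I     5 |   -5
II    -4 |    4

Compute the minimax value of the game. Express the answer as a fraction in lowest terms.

Row minima are -5 and -4, so Row's maximin is -4; column maxima are 5 and 4, so Column's minimax is 4. These differ, so the equilibrium is in mixed strategies.
Let Row play I with probability p. Column is indifferent when 5p − 4(1−p) = −5p + 4(1−p), giving p = 4/9.
Let Column play s1 with probability q. Row is indifferent when 5q − 5(1−q) = −4q + 4(1−q), giving q = 1/2.
The value is 5·(1/2) + (-5)·(1/2) = 0.

0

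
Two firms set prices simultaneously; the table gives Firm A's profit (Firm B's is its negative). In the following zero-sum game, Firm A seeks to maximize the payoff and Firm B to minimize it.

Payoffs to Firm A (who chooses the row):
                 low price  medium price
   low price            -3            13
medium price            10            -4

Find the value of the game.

59/15

Row minima are -3 and -4, so Firm A's maximin is -3; column maxima are 10 and 13, so Firm B's minimax is 10. These differ, so the equilibrium is in mixed strategies.
Let Firm A play low price with probability p. Firm B is indifferent when −3p + 10(1−p) = 13p − 4(1−p), giving p = 7/15.
Let Firm B play low price with probability q. Firm A is indifferent when −3q + 13(1−q) = 10q − 4(1−q), giving q = 17/30.
The value is -3·(17/30) + (13)·(13/30) = 59/15.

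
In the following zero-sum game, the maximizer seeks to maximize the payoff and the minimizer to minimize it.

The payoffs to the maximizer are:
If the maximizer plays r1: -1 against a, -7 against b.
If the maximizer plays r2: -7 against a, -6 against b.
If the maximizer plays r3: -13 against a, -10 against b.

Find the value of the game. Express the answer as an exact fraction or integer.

Row r3 is strictly dominated by row r2, so the maximizer never plays it.
The remaining 2×2 game on (r1, r2) × (a, b) has no saddle point. Let the maximizer play r1 with probability p; indifference gives −p − 7(1−p) = −7p − 6(1−p), so p = 1/7.
Similarly the minimizer's optimal q on a is 1/7, and the value is -1·(1/7) + (-7)·(6/7) = -43/7.

-43/7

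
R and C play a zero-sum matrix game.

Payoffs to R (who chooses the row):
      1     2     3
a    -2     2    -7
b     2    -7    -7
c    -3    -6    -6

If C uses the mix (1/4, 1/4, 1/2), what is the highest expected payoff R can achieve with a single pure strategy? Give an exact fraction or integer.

a: (-2)·(1/4) + (2)·(1/4) + (-7)·(1/2) = -7/2.
b: (2)·(1/4) + (-7)·(1/4) + (-7)·(1/2) = -19/4.
c: (-3)·(1/4) + (-6)·(1/4) + (-6)·(1/2) = -21/4.
The best pure response is a with expected payoff -7/2.

-7/2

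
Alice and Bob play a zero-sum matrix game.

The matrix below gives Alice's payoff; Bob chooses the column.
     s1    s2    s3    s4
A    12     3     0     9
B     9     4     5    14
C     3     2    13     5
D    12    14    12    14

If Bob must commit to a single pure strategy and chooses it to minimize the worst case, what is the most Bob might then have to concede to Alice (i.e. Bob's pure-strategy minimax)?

12

The worst case (largest entry) in each column is s1: 12, s2: 14, s3: 13, s4: 14.
The best (smallest) of these is 12.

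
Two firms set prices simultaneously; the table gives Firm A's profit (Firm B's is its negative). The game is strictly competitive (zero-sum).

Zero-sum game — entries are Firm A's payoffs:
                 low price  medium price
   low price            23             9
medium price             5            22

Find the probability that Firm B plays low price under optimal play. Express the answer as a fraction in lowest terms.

Row minima are 9 and 5, so Firm A's maximin is 9; column maxima are 23 and 22, so Firm B's minimax is 22. These differ, so the equilibrium is in mixed strategies.
Let Firm B play low price with probability q. Firm A is indifferent when 23q + 9(1−q) = 5q + 22(1−q), giving q = 13/31.

13/31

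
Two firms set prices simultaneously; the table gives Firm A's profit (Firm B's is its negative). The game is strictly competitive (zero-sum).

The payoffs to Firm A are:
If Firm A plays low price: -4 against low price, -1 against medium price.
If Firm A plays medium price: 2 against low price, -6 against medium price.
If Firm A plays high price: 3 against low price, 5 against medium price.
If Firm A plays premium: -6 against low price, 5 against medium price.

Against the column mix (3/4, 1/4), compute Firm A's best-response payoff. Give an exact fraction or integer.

7/2

low price: (-4)·(3/4) + (-1)·(1/4) = -13/4.
medium price: (2)·(3/4) + (-6)·(1/4) = 0.
high price: (3)·(3/4) + (5)·(1/4) = 7/2.
premium: (-6)·(3/4) + (5)·(1/4) = -13/4.
The best pure response is high price with expected payoff 7/2.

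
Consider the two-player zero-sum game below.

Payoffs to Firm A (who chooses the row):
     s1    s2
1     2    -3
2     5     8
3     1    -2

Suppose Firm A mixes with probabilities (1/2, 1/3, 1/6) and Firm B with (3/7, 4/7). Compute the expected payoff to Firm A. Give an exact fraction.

71/42

Against (3/7, 4/7), each row's expected payoff is 1: -6/7; 2: 47/7; 3: -5/7.
Taking the (1/2, 1/3, 1/6)-weighted average: (1/2)·(-6/7) + (1/3)·(47/7) + (1/6)·(-5/7) = 71/42.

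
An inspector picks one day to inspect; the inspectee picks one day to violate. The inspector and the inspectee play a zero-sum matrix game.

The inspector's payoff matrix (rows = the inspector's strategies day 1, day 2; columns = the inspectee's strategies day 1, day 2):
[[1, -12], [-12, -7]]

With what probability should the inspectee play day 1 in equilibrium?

Row minima are -12 and -12, so the inspector's maximin is -12; column maxima are 1 and -7, so the inspectee's minimax is -7. These differ, so the equilibrium is in mixed strategies.
Let the inspectee play day 1 with probability q. The inspector is indifferent when q − 12(1−q) = −12q − 7(1−q), giving q = 5/18.

5/18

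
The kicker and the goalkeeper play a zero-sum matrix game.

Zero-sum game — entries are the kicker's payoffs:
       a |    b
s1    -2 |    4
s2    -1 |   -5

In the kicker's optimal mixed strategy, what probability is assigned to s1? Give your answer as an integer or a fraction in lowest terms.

2/5

Row minima are -2 and -5, so the kicker's maximin is -2; column maxima are -1 and 4, so the goalkeeper's minimax is -1. These differ, so the equilibrium is in mixed strategies.
Let the kicker play s1 with probability p. The goalkeeper is indifferent when −2p − (1−p) = 4p − 5(1−p), giving p = 2/5.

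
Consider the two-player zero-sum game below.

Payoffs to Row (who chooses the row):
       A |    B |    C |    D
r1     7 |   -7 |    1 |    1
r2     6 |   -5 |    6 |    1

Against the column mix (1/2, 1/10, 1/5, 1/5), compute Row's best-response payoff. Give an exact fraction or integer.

39/10

r1: (7)·(1/2) + (-7)·(1/10) + (1)·(1/5) + (1)·(1/5) = 16/5.
r2: (6)·(1/2) + (-5)·(1/10) + (6)·(1/5) + (1)·(1/5) = 39/10.
The best pure response is r2 with expected payoff 39/10.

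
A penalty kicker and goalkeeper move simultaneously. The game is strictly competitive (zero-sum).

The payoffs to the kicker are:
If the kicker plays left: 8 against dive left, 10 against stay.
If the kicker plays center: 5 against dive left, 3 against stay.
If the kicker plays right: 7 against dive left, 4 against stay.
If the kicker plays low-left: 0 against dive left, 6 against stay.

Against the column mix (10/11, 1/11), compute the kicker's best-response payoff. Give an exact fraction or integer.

left: (8)·(10/11) + (10)·(1/11) = 90/11.
center: (5)·(10/11) + (3)·(1/11) = 53/11.
right: (7)·(10/11) + (4)·(1/11) = 74/11.
low-left: (0)·(10/11) + (6)·(1/11) = 6/11.
The best pure response is left with expected payoff 90/11.

90/11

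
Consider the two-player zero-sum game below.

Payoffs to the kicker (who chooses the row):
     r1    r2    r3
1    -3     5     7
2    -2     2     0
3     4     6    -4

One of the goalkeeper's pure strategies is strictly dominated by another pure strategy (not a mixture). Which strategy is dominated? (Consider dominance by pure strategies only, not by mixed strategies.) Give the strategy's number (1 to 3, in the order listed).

The goalkeeper prefers columns that give the kicker less. Compare r2 with r1: -3 < 5, -2 < 2, 4 < 6.
So r1 strictly dominates r2 for the goalkeeper; r2 is strictly dominated.

2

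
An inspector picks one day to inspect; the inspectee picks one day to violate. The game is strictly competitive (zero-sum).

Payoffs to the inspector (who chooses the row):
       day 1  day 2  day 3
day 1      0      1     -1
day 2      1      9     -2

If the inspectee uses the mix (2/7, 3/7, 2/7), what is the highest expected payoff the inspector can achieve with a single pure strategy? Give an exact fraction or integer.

25/7

day 1: (0)·(2/7) + (1)·(3/7) + (-1)·(2/7) = 1/7.
day 2: (1)·(2/7) + (9)·(3/7) + (-2)·(2/7) = 25/7.
The best pure response is day 2 with expected payoff 25/7.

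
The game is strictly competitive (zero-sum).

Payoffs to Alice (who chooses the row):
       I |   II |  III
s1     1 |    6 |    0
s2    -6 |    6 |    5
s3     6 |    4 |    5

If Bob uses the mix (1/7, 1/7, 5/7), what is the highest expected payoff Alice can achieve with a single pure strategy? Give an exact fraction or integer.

s1: (1)·(1/7) + (6)·(1/7) + (0)·(5/7) = 1.
s2: (-6)·(1/7) + (6)·(1/7) + (5)·(5/7) = 25/7.
s3: (6)·(1/7) + (4)·(1/7) + (5)·(5/7) = 5.
The best pure response is s3 with expected payoff 5.

5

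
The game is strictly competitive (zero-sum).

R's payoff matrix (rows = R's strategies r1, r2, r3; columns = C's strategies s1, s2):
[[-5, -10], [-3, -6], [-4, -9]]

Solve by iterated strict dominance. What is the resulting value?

Column s1 is strictly dominated by s2 for C (-10<-5, -6<-3, -9<-4); eliminate s1.
Row r1 is strictly dominated by row r2 (-6>-10); eliminate r1.
Row r3 is strictly dominated by row r2 (-6>-9); eliminate r3.
Only (r2, s2) remains, with payoff -6.

-6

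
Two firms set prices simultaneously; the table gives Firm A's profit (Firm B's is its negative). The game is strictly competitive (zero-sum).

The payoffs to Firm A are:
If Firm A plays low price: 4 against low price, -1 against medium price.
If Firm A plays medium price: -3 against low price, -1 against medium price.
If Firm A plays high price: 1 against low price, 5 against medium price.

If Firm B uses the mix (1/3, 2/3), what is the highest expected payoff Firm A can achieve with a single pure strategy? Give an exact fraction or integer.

11/3

low price: (4)·(1/3) + (-1)·(2/3) = 2/3.
medium price: (-3)·(1/3) + (-1)·(2/3) = -5/3.
high price: (1)·(1/3) + (5)·(2/3) = 11/3.
The best pure response is high price with expected payoff 11/3.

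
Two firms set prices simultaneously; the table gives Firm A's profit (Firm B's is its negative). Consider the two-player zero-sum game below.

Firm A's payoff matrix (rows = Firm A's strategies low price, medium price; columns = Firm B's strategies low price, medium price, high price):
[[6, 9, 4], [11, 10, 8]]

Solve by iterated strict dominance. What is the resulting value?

Row low price is strictly dominated by row medium price (11>6, 10>9, 8>4); eliminate low price.
Column medium price is strictly dominated by high price for Firm B (8<10); eliminate medium price.
Column low price is strictly dominated by high price for Firm B (8<11); eliminate low price.
Only (medium price, high price) remains, with payoff 8.

8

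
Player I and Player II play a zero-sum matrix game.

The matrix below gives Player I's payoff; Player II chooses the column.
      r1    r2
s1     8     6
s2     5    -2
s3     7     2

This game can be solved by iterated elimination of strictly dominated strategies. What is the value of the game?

6

Column r1 is strictly dominated by r2 for Player II (6<8, -2<5, 2<7); eliminate r1.
Row s3 is strictly dominated by row s1 (6>2); eliminate s3.
Row s2 is strictly dominated by row s1 (6>-2); eliminate s2.
Only (s1, r2) remains, with payoff 6.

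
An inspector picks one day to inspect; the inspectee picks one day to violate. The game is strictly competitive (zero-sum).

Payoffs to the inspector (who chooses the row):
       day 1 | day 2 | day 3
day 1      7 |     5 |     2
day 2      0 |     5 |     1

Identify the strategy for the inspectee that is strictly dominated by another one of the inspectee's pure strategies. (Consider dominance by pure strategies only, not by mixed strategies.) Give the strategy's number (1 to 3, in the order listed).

2

The inspectee prefers columns that give the inspector less. Compare day 2 with day 3: 2 < 5, 1 < 5.
So day 3 strictly dominates day 2 for the inspectee; day 2 is strictly dominated.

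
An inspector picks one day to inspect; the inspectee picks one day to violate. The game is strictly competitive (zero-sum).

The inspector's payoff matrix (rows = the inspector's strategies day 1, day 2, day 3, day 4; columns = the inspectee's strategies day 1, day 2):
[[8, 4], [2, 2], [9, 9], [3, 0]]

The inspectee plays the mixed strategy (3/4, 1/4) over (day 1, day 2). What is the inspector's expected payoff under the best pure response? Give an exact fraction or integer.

day 1: (8)·(3/4) + (4)·(1/4) = 7.
day 2: (2)·(3/4) + (2)·(1/4) = 2.
day 3: (9)·(3/4) + (9)·(1/4) = 9.
day 4: (3)·(3/4) + (0)·(1/4) = 9/4.
The best pure response is day 3 with expected payoff 9.

9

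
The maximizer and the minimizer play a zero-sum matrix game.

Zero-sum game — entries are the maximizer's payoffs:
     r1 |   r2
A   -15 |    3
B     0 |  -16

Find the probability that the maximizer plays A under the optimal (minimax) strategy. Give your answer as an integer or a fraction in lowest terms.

Row minima are -15 and -16, so the maximizer's maximin is -15; column maxima are 0 and 3, so the minimizer's minimax is 0. These differ, so the equilibrium is in mixed strategies.
Let the maximizer play A with probability p. The minimizer is indifferent when −15p = 3p − 16(1−p), giving p = 8/17.

8/17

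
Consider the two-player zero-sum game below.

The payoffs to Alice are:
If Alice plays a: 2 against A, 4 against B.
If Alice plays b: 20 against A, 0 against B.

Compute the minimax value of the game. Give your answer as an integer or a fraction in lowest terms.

Row minima are 2 and 0, so Alice's maximin is 2; column maxima are 20 and 4, so Bob's minimax is 4. These differ, so the equilibrium is in mixed strategies.
Let Alice play a with probability p. Bob is indifferent when 2p + 20(1−p) = 4p, giving p = 10/11.
Let Bob play A with probability q. Alice is indifferent when 2q + 4(1−q) = 20q, giving q = 2/11.
The value is 2·(2/11) + (4)·(9/11) = 40/11.

40/11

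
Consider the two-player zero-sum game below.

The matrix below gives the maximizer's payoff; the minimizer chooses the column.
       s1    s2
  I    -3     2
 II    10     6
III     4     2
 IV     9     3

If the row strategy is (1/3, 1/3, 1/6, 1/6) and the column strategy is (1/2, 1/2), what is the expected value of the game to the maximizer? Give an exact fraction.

4

Against (1/2, 1/2), each row's expected payoff is I: -1/2; II: 8; III: 3; IV: 6.
Taking the (1/3, 1/3, 1/6, 1/6)-weighted average: (1/3)·(-1/2) + (1/3)·(8) + (1/6)·(3) + (1/6)·(6) = 4.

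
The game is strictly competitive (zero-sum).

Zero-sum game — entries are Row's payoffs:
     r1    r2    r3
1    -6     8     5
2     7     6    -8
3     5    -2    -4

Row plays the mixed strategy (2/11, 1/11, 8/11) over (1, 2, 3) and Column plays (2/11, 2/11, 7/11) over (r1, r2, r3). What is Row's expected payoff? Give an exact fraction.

-128/121

Against (2/11, 2/11, 7/11), each row's expected payoff is 1: 39/11; 2: -30/11; 3: -2.
Taking the (2/11, 1/11, 8/11)-weighted average: (2/11)·(39/11) + (1/11)·(-30/11) + (8/11)·(-2) = -128/121.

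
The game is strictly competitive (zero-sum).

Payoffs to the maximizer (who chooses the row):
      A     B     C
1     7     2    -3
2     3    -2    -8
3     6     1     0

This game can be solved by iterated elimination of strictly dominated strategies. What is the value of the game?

Row 2 is strictly dominated by row 1 (7>3, 2>-2, -3>-8); eliminate 2.
Column A is strictly dominated by B for the minimizer (2<7, 1<6); eliminate A.
Column B is strictly dominated by C for the minimizer (-3<2, 0<1); eliminate B.
Row 1 is strictly dominated by row 3 (0>-3); eliminate 1.
Only (3, C) remains, with payoff 0.

0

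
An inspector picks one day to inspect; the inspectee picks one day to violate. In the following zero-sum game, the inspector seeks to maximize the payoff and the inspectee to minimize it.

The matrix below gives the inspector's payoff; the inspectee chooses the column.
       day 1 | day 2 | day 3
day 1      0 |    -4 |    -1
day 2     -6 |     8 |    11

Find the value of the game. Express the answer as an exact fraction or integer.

-4/3

Column day 3 is strictly dominated by day 2 for the inspectee (it gives the inspector more in every row).
The remaining 2×2 game on (day 1, day 2) × (day 1, day 2) has no saddle point. Let the inspector play day 1 with probability p; indifference gives −6(1−p) = −4p + 8(1−p), so p = 7/9.
Similarly the inspectee's optimal q on day 1 is 2/3, and the value is 0·(2/3) + (-4)·(1/3) = -4/3.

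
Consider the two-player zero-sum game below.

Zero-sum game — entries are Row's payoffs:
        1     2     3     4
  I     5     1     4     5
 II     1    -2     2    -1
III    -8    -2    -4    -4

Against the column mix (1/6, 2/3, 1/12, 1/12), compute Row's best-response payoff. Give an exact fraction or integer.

I: (5)·(1/6) + (1)·(2/3) + (4)·(1/12) + (5)·(1/12) = 9/4.
II: (1)·(1/6) + (-2)·(2/3) + (2)·(1/12) + (-1)·(1/12) = -13/12.
III: (-8)·(1/6) + (-2)·(2/3) + (-4)·(1/12) + (-4)·(1/12) = -10/3.
The best pure response is I with expected payoff 9/4.

9/4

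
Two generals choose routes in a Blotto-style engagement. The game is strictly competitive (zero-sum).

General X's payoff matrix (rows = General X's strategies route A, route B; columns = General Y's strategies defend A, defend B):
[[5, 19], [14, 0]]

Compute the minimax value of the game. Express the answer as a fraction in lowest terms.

19/2

Row minima are 5 and 0, so General X's maximin is 5; column maxima are 14 and 19, so General Y's minimax is 14. These differ, so the equilibrium is in mixed strategies.
Let General X play route A with probability p. General Y is indifferent when 5p + 14(1−p) = 19p, giving p = 1/2.
Let General Y play defend A with probability q. General X is indifferent when 5q + 19(1−q) = 14q, giving q = 19/28.
The value is 5·(19/28) + (19)·(9/28) = 19/2.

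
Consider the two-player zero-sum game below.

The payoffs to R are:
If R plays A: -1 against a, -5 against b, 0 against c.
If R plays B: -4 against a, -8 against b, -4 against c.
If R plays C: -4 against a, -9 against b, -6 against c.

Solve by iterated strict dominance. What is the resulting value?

Row C is strictly dominated by row A (-1>-4, -5>-9, 0>-6); eliminate C.
Row B is strictly dominated by row A (-1>-4, -5>-8, 0>-4); eliminate B.
Column c is strictly dominated by a for C (-1<0); eliminate c.
Column a is strictly dominated by b for C (-5<-1); eliminate a.
Only (A, b) remains, with payoff -5.

-5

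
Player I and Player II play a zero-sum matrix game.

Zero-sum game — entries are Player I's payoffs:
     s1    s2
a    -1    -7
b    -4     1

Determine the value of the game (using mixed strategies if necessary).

Row minima are -7 and -4, so Player I's maximin is -4; column maxima are -1 and 1, so Player II's minimax is -1. These differ, so the equilibrium is in mixed strategies.
Let Player I play a with probability p. Player II is indifferent when −p − 4(1−p) = −7p + (1−p), giving p = 5/11.
Let Player II play s1 with probability q. Player I is indifferent when −q − 7(1−q) = −4q + (1−q), giving q = 8/11.
The value is -1·(8/11) + (-7)·(3/11) = -29/11.

-29/11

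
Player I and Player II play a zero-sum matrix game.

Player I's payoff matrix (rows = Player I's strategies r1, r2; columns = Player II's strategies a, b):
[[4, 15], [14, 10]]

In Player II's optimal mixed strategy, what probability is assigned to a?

1/3

Row minima are 4 and 10, so Player I's maximin is 10; column maxima are 14 and 15, so Player II's minimax is 14. These differ, so the equilibrium is in mixed strategies.
Let Player II play a with probability q. Player I is indifferent when 4q + 15(1−q) = 14q + 10(1−q), giving q = 1/3.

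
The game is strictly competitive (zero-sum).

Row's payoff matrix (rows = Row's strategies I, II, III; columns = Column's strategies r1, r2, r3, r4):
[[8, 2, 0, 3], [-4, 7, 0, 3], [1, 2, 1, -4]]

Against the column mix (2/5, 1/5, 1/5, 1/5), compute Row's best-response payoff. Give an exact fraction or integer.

I: (8)·(2/5) + (2)·(1/5) + (0)·(1/5) + (3)·(1/5) = 21/5.
II: (-4)·(2/5) + (7)·(1/5) + (0)·(1/5) + (3)·(1/5) = 2/5.
III: (1)·(2/5) + (2)·(1/5) + (1)·(1/5) + (-4)·(1/5) = 1/5.
The best pure response is I with expected payoff 21/5.

21/5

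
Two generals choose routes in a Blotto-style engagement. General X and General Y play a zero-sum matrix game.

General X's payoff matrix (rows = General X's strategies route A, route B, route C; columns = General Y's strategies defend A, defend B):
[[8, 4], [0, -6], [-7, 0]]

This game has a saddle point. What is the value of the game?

4

Row minima: 4, -6, -7 → General X's maximin is 4.
Column maxima: 8, 4 → General Y's minimax is 4.
They coincide at (route A, defend B), so the value is 4.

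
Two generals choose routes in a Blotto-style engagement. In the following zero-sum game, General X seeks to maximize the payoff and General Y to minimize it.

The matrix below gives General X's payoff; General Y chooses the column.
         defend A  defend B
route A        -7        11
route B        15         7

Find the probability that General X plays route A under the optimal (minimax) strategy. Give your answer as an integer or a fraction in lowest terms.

Row minima are -7 and 7, so General X's maximin is 7; column maxima are 15 and 11, so General Y's minimax is 11. These differ, so the equilibrium is in mixed strategies.
Let General X play route A with probability p. General Y is indifferent when −7p + 15(1−p) = 11p + 7(1−p), giving p = 4/13.

4/13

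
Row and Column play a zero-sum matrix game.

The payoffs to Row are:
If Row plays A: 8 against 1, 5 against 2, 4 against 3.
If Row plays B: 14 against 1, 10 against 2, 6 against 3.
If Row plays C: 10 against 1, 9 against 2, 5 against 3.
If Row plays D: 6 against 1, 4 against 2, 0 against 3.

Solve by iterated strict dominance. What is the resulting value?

Column 2 is strictly dominated by 3 for Column (4<5, 6<10, 5<9, 0<4); eliminate 2.
Column 1 is strictly dominated by 3 for Column (4<8, 6<14, 5<10, 0<6); eliminate 1.
Row D is strictly dominated by row A (4>0); eliminate D.
Row A is strictly dominated by row B (6>4); eliminate A.
Row C is strictly dominated by row B (6>5); eliminate C.
Only (B, 3) remains, with payoff 6.

6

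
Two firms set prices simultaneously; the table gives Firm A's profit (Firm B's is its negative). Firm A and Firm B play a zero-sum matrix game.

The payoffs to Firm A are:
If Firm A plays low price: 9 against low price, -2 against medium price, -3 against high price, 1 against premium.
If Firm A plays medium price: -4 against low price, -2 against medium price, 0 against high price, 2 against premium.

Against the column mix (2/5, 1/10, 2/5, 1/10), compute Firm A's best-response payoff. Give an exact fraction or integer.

23/10

low price: (9)·(2/5) + (-2)·(1/10) + (-3)·(2/5) + (1)·(1/10) = 23/10.
medium price: (-4)·(2/5) + (-2)·(1/10) + (0)·(2/5) + (2)·(1/10) = -8/5.
The best pure response is low price with expected payoff 23/10.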